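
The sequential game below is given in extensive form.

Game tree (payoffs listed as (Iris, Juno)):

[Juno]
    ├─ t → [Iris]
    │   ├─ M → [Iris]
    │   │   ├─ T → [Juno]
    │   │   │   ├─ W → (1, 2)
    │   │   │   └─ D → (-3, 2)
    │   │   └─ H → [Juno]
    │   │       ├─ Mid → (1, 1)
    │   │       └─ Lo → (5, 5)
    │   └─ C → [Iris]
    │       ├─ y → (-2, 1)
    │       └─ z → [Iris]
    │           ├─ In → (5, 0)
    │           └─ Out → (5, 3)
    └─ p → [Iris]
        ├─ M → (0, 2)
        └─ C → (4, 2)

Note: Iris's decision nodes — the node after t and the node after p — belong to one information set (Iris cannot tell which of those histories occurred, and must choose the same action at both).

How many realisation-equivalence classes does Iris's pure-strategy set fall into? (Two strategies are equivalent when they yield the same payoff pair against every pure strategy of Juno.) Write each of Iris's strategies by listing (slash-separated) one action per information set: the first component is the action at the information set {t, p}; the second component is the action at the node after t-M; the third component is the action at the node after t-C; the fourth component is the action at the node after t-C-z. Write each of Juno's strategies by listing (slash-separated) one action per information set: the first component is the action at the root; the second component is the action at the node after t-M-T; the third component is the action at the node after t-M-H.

5

Iris has 16 pure strategies: M/T/y/In, M/T/y/Out, M/T/z/In, M/T/z/Out, M/H/y/In, M/H/y/Out, M/H/z/In, M/H/z/Out, C/T/y/In, C/T/y/Out, C/T/z/In, C/T/z/Out, C/H/y/In, C/H/y/Out, C/H/z/In, C/H/z/Out. Columns: t/W/Mid, t/W/Lo, t/D/Mid, t/D/Lo, p/W/Mid, p/W/Lo, p/D/Mid, p/D/Lo.
{M/T/y/In, M/T/y/Out, M/T/z/In, M/T/z/Out} → row (1,2) (1,2) (-3,2) (-3,2) (0,2) (0,2) (0,2) (0,2)
{M/H/y/In, M/H/y/Out, M/H/z/In, M/H/z/Out} → row (1,1) (5,5) (1,1) (5,5) (0,2) (0,2) (0,2) (0,2)
{C/T/y/In, C/T/y/Out, C/H/y/In, C/H/y/Out} → row (-2,1) (-2,1) (-2,1) (-2,1) (4,2) (4,2) (4,2) (4,2)
{C/T/z/In, C/H/z/In} → row (5,0) (5,0) (5,0) (5,0) (4,2) (4,2) (4,2) (4,2)
{C/T/z/Out, C/H/z/Out} → row (5,3) (5,3) (5,3) (5,3) (4,2) (4,2) (4,2) (4,2)
That's 5 distinct rows out of 16 strategies.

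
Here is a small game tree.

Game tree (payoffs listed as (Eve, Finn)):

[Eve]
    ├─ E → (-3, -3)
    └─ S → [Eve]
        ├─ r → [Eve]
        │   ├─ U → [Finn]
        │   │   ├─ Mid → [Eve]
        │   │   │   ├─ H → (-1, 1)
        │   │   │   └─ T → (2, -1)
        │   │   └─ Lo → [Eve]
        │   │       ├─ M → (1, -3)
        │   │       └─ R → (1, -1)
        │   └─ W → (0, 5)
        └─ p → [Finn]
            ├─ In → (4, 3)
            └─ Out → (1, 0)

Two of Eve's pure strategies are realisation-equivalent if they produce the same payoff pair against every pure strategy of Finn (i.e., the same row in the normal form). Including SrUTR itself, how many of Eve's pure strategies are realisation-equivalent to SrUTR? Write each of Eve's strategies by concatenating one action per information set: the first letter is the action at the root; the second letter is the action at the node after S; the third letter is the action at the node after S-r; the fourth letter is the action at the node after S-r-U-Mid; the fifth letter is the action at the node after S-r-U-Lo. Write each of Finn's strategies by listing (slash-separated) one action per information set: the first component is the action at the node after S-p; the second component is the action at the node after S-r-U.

1

Row for SrUTR (columns In/Mid, In/Lo, Out/Mid, Out/Lo): (2,-1) (1,-1) (2,-1) (1,-1).
Every one of Eve's information sets is on the play path for some reply by Finn when Eve follows SrUTR.
Changing the action at any of them therefore changes at least one column, so only SrUTR itself gives this row.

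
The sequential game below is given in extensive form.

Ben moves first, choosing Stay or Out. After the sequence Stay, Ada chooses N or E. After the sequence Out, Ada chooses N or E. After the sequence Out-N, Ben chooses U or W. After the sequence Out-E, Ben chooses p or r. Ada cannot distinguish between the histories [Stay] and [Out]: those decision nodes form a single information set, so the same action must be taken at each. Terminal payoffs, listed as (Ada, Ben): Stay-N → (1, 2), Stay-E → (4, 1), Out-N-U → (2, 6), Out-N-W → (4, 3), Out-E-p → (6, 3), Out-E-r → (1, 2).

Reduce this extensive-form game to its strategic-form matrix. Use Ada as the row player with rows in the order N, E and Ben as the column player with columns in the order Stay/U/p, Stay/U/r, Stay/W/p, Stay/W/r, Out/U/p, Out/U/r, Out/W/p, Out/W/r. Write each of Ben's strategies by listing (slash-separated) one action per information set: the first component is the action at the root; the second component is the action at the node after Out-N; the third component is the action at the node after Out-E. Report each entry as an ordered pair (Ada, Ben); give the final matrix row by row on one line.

N: (1,2) (1,2) (1,2) (1,2) (2,6) (2,6) (4,3) (4,3) | E: (4,1) (4,1) (4,1) (4,1) (6,3) (1,2) (6,3) (1,2)

      Stay/U/p  Stay/U/r  Stay/W/p  Stay/W/r  Out/U/p  Out/U/r  Out/W/p  Out/W/r
   N    (1,2)    (1,2)    (1,2)    (1,2)    (2,6)    (2,6)    (4,3)    (4,3)
   E    (4,1)    (4,1)    (4,1)    (4,1)    (6,3)    (1,2)    (6,3)    (1,2)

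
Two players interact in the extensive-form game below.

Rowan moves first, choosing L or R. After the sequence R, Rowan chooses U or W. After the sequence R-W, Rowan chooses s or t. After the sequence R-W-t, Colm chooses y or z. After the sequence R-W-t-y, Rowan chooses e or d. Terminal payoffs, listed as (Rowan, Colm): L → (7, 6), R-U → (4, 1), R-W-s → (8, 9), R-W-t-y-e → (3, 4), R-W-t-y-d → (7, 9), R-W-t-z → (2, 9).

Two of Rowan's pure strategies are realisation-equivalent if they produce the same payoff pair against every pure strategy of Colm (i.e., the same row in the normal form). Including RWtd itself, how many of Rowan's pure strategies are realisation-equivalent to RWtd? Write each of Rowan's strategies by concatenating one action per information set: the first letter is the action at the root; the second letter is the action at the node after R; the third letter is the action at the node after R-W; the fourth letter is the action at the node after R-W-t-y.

Row for RWtd (columns y, z): (7,9) (2,9).
Every one of Rowan's information sets is on the play path for some reply by Colm when Rowan follows RWtd.
Changing the action at any of them therefore changes at least one column, so only RWtd itself gives this row.

1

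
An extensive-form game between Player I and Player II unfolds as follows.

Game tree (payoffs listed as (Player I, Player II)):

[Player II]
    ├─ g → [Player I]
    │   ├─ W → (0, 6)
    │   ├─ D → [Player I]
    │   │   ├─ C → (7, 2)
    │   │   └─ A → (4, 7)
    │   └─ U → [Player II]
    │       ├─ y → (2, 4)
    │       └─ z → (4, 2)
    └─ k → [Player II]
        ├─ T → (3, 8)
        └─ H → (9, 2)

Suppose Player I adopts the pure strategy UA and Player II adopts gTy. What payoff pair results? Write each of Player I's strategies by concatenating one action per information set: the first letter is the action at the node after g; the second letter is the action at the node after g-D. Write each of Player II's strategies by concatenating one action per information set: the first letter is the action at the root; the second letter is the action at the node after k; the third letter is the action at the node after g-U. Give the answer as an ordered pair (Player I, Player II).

(2, 4)

Trace the play path from the root:
  Player II plays g
  Player I plays U at [g]
  Player II plays y at [g-U]
→ terminal payoff (2, 4).
(Player I's choice at the node after g-D is never reached on this path, so it doesn't affect the outcome.)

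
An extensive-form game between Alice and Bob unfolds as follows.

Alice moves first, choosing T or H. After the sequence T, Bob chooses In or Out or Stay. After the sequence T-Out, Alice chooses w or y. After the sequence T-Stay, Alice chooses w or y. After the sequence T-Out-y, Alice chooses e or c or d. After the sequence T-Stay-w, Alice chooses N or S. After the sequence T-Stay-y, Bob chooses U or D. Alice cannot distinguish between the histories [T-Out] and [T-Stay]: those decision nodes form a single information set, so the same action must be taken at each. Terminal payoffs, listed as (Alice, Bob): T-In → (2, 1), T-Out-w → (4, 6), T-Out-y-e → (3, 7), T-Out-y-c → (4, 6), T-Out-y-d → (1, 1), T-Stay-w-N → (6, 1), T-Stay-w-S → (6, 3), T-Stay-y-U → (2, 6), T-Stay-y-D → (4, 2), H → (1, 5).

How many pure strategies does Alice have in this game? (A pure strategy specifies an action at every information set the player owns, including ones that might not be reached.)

24

Alice owns the root with actions {T, H} — two choices.
Alice owns the information set {T-Out, T-Stay} with actions {w, y} — two choices.
Alice owns the node after T-Out-y with actions {e, c, d} — three choices.
Alice owns the node after T-Stay-w with actions {N, S} — two choices.
A pure strategy fixes one action at each information set independently, so the count is the product 2 × 2 × 3 × 2 = 24.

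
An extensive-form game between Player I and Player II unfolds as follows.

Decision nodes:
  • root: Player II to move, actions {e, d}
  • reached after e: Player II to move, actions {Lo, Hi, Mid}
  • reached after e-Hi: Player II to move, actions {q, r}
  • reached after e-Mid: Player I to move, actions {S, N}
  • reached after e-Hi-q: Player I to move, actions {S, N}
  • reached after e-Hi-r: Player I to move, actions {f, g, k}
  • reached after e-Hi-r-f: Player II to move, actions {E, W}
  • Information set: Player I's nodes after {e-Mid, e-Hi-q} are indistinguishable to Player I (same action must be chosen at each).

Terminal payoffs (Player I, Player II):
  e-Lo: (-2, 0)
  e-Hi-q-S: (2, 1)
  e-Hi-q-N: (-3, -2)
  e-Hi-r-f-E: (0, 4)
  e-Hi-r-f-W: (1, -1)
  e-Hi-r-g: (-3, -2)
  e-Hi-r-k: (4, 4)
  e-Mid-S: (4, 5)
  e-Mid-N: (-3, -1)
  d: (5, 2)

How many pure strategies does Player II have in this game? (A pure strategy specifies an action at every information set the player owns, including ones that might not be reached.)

Player II owns the root with actions {e, d} — two choices.
Player II owns the node after e with actions {Lo, Hi, Mid} — three choices.
Player II owns the node after e-Hi with actions {q, r} — two choices.
Player II owns the node after e-Hi-r-f with actions {E, W} — two choices.
A pure strategy fixes one action at each information set independently, so the count is the product 2 × 3 × 2 × 2 = 24.

24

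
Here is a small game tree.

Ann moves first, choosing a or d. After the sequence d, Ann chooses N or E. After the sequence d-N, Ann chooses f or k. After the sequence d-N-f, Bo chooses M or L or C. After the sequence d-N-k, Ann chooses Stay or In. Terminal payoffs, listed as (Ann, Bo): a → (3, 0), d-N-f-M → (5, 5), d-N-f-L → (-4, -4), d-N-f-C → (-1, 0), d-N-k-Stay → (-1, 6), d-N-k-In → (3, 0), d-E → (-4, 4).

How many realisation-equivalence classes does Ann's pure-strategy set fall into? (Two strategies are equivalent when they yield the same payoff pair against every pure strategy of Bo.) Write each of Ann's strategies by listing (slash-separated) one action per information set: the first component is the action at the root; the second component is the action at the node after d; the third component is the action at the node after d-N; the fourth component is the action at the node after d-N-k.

Ann has 16 pure strategies: a/N/f/Stay, a/N/f/In, a/N/k/Stay, a/N/k/In, a/E/f/Stay, a/E/f/In, a/E/k/Stay, a/E/k/In, d/N/f/Stay, d/N/f/In, d/N/k/Stay, d/N/k/In, d/E/f/Stay, d/E/f/In, d/E/k/Stay, d/E/k/In. Columns: M, L, C.
{a/N/f/Stay, a/N/f/In, a/N/k/Stay, a/N/k/In, a/E/f/Stay, a/E/f/In, a/E/k/Stay, a/E/k/In, d/N/k/In} → row (3,0) (3,0) (3,0)
{d/N/f/Stay, d/N/f/In} → row (5,5) (-4,-4) (-1,0)
{d/N/k/Stay} → row (-1,6) (-1,6) (-1,6)
{d/E/f/Stay, d/E/f/In, d/E/k/Stay, d/E/k/In} → row (-4,4) (-4,4) (-4,4)
That's 4 distinct rows out of 16 strategies.

4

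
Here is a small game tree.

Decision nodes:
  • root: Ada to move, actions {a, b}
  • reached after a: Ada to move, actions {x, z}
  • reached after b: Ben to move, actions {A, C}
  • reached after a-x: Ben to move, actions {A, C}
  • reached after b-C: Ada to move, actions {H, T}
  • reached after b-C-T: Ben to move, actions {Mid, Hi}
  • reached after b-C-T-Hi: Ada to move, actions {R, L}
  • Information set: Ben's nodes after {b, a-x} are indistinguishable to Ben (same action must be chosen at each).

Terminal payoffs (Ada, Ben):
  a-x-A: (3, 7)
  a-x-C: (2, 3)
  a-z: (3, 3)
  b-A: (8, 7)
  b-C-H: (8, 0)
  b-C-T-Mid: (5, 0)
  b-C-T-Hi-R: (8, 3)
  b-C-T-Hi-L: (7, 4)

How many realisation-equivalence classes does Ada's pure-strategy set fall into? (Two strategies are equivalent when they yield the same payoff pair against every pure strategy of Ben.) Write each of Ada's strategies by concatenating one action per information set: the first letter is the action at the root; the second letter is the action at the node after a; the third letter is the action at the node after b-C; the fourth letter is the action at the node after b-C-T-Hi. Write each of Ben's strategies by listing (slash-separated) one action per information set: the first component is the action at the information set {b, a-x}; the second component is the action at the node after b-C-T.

5

Ada has 16 pure strategies: axHR, axHL, axTR, axTL, azHR, azHL, azTR, azTL, bxHR, bxHL, bxTR, bxTL, bzHR, bzHL, bzTR, bzTL. Columns: A/Mid, A/Hi, C/Mid, C/Hi.
{axHR, axHL, axTR, axTL} → row (3,7) (3,7) (2,3) (2,3)
{azHR, azHL, azTR, azTL} → row (3,3) (3,3) (3,3) (3,3)
{bxHR, bxHL, bzHR, bzHL} → row (8,7) (8,7) (8,0) (8,0)
{bxTR, bzTR} → row (8,7) (8,7) (5,0) (8,3)
{bxTL, bzTL} → row (8,7) (8,7) (5,0) (7,4)
That's 5 distinct rows out of 16 strategies.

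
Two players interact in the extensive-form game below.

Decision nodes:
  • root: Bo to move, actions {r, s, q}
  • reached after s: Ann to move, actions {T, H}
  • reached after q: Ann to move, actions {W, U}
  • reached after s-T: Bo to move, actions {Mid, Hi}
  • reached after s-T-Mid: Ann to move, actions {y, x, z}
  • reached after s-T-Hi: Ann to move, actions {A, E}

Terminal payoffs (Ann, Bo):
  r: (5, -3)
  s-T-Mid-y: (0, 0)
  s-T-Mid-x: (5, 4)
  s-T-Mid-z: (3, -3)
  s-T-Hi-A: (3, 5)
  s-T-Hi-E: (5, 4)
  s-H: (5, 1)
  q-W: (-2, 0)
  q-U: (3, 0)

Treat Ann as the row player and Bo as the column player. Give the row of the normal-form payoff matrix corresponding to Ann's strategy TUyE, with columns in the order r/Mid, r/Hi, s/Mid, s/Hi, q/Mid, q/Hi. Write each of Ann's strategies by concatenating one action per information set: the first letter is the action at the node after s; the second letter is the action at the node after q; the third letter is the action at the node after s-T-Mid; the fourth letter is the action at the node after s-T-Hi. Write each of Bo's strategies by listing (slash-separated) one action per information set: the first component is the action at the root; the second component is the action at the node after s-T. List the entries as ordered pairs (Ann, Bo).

(5,-3) (5,-3) (0,0) (5,4) (3,0) (3,0)

vs r/Mid: Bo plays r → (5, -3)
vs r/Hi: Bo plays r → (5, -3)
vs s/Mid: Bo plays s → Ann plays T at [s] → Bo plays Mid at [s-T] → Ann plays y at [s-T-Mid] → (0, 0)
vs s/Hi: Bo plays s → Ann plays T at [s] → Bo plays Hi at [s-T] → Ann plays E at [s-T-Hi] → (5, 4)
vs q/Mid: Bo plays q → Ann plays U at [q] → (3, 0)
vs q/Hi: Bo plays q → Ann plays U at [q] → (3, 0)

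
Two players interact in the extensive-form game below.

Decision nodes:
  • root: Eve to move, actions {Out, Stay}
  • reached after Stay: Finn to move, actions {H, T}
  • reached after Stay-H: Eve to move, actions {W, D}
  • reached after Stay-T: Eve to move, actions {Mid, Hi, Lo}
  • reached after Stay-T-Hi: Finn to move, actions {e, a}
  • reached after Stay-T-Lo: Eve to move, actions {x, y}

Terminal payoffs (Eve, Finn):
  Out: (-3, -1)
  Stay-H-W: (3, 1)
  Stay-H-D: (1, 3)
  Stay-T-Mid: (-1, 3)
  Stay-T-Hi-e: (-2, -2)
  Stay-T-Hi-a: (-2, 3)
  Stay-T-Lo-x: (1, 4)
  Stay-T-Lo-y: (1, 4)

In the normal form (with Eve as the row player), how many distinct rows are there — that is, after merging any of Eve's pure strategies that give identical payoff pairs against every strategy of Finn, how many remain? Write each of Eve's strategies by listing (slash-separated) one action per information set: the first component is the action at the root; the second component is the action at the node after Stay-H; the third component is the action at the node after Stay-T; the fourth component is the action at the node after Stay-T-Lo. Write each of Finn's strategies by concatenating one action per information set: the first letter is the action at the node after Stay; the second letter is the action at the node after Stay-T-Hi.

Eve has 24 pure strategies: Out/W/Mid/x, Out/W/Mid/y, Out/W/Hi/x, Out/W/Hi/y, Out/W/Lo/x, Out/W/Lo/y, Out/D/Mid/x, Out/D/Mid/y, Out/D/Hi/x, Out/D/Hi/y, Out/D/Lo/x, Out/D/Lo/y, Stay/W/Mid/x, Stay/W/Mid/y, Stay/W/Hi/x, Stay/W/Hi/y, Stay/W/Lo/x, Stay/W/Lo/y, Stay/D/Mid/x, Stay/D/Mid/y, Stay/D/Hi/x, Stay/D/Hi/y, Stay/D/Lo/x, Stay/D/Lo/y. Columns: He, Ha, Te, Ta.
{Out/W/Mid/x, Out/W/Mid/y, Out/W/Hi/x, Out/W/Hi/y, Out/W/Lo/x, Out/W/Lo/y, Out/D/Mid/x, Out/D/Mid/y, Out/D/Hi/x, Out/D/Hi/y, Out/D/Lo/x, Out/D/Lo/y} → row (-3,-1) (-3,-1) (-3,-1) (-3,-1)
{Stay/W/Mid/x, Stay/W/Mid/y} → row (3,1) (3,1) (-1,3) (-1,3)
{Stay/W/Hi/x, Stay/W/Hi/y} → row (3,1) (3,1) (-2,-2) (-2,3)
{Stay/W/Lo/x, Stay/W/Lo/y} → row (3,1) (3,1) (1,4) (1,4)
{Stay/D/Mid/x, Stay/D/Mid/y} → row (1,3) (1,3) (-1,3) (-1,3)
{Stay/D/Hi/x, Stay/D/Hi/y} → row (1,3) (1,3) (-2,-2) (-2,3)
{Stay/D/Lo/x, Stay/D/Lo/y} → row (1,3) (1,3) (1,4) (1,4)
That's 7 distinct rows out of 24 strategies.

7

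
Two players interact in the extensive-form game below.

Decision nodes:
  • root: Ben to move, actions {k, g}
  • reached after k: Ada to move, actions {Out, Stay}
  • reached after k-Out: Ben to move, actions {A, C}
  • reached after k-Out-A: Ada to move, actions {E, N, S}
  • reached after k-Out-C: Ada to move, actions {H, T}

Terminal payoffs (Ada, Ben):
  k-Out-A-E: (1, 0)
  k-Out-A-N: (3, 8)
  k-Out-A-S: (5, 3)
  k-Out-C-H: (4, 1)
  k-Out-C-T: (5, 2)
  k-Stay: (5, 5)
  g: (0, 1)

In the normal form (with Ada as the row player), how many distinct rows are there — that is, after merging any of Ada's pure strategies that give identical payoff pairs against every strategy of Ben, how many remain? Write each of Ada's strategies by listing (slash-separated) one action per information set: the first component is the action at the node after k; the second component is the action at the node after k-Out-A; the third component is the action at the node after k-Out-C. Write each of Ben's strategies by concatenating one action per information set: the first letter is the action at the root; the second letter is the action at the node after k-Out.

Ada has 12 pure strategies: Out/E/H, Out/E/T, Out/N/H, Out/N/T, Out/S/H, Out/S/T, Stay/E/H, Stay/E/T, Stay/N/H, Stay/N/T, Stay/S/H, Stay/S/T. Columns: kA, kC, gA, gC.
{Out/E/H} → row (1,0) (4,1) (0,1) (0,1)
{Out/E/T} → row (1,0) (5,2) (0,1) (0,1)
{Out/N/H} → row (3,8) (4,1) (0,1) (0,1)
{Out/N/T} → row (3,8) (5,2) (0,1) (0,1)
{Out/S/H} → row (5,3) (4,1) (0,1) (0,1)
{Out/S/T} → row (5,3) (5,2) (0,1) (0,1)
{Stay/E/H, Stay/E/T, Stay/N/H, Stay/N/T, Stay/S/H, Stay/S/T} → row (5,5) (5,5) (0,1) (0,1)
That's 7 distinct rows out of 12 strategies.

7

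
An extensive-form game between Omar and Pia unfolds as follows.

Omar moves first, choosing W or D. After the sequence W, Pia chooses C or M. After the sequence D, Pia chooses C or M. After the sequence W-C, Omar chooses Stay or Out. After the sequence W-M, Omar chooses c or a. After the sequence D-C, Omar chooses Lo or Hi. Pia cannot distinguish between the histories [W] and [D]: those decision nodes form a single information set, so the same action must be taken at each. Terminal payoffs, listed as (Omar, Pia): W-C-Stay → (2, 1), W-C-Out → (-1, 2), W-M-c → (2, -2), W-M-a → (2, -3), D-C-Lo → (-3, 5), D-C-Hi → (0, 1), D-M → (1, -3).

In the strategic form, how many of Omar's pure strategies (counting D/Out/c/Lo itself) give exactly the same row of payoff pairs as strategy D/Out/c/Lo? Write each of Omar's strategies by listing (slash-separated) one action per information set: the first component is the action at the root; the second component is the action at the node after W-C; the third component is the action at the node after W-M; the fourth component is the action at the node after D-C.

4

Row for D/Out/c/Lo (columns C, M): (-3,5) (1,-3).
Under D/Out/c/Lo, Omar's choice at the node after W-C and at the node after W-M can never be reached regardless of what Pia does, so varying those choices leaves every outcome unchanged.
Holding the reachable choices fixed and varying the unreachable ones freely already gives 2 × 2 = 4 equivalent strategies.
No other strategy reproduces this row, so those 4 are the full class: D/Stay/c/Lo, D/Stay/a/Lo, D/Out/c/Lo, D/Out/a/Lo.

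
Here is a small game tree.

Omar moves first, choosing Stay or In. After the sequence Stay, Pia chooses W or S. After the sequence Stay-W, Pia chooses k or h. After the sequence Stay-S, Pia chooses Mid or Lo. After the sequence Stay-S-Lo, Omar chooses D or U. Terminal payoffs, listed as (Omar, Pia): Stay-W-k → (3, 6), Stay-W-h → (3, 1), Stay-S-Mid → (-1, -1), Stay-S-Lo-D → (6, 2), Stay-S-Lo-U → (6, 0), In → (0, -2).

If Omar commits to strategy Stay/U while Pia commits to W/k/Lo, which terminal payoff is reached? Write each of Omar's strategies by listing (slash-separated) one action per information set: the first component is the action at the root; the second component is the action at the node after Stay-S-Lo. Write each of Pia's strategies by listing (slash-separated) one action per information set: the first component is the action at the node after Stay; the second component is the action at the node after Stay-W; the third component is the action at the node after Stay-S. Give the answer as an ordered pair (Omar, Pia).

(3, 6)

Trace the play path from the root:
  Omar plays Stay
  Pia plays W at [Stay]
  Pia plays k at [Stay-W]
→ terminal payoff (3, 6).
(Omar's choice at the node after Stay-S-Lo is never reached on this path, so it doesn't affect the outcome.)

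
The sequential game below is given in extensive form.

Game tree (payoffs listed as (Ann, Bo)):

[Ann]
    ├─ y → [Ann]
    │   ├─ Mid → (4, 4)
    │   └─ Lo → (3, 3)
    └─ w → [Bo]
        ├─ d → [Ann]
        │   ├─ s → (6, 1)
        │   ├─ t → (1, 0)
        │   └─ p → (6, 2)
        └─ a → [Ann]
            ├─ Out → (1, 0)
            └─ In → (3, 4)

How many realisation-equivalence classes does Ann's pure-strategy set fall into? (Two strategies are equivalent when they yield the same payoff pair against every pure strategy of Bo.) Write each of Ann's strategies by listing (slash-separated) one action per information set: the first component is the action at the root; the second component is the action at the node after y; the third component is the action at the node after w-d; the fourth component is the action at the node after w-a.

8

Ann has 24 pure strategies: y/Mid/s/Out, y/Mid/s/In, y/Mid/t/Out, y/Mid/t/In, y/Mid/p/Out, y/Mid/p/In, y/Lo/s/Out, y/Lo/s/In, y/Lo/t/Out, y/Lo/t/In, y/Lo/p/Out, y/Lo/p/In, w/Mid/s/Out, w/Mid/s/In, w/Mid/t/Out, w/Mid/t/In, w/Mid/p/Out, w/Mid/p/In, w/Lo/s/Out, w/Lo/s/In, w/Lo/t/Out, w/Lo/t/In, w/Lo/p/Out, w/Lo/p/In. Columns: d, a.
{y/Mid/s/Out, y/Mid/s/In, y/Mid/t/Out, y/Mid/t/In, y/Mid/p/Out, y/Mid/p/In} → row (4,4) (4,4)
{y/Lo/s/Out, y/Lo/s/In, y/Lo/t/Out, y/Lo/t/In, y/Lo/p/Out, y/Lo/p/In} → row (3,3) (3,3)
{w/Mid/s/Out, w/Lo/s/Out} → row (6,1) (1,0)
{w/Mid/s/In, w/Lo/s/In} → row (6,1) (3,4)
{w/Mid/t/Out, w/Lo/t/Out} → row (1,0) (1,0)
{w/Mid/t/In, w/Lo/t/In} → row (1,0) (3,4)
{w/Mid/p/Out, w/Lo/p/Out} → row (6,2) (1,0)
{w/Mid/p/In, w/Lo/p/In} → row (6,2) (3,4)
That's 8 distinct rows out of 24 strategies.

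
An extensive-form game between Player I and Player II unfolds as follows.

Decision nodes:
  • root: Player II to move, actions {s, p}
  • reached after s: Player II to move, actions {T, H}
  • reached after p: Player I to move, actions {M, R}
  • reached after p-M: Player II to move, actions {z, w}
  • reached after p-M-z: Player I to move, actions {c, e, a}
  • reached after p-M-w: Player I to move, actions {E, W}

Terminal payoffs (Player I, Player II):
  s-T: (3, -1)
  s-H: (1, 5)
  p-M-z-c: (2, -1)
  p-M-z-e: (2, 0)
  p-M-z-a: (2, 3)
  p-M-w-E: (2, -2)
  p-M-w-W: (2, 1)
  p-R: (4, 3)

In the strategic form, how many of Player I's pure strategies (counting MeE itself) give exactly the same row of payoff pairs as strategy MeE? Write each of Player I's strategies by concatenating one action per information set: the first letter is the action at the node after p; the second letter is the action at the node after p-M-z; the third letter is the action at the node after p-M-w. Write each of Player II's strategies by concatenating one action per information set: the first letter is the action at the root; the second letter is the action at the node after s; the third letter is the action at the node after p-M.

1

Row for MeE (columns sTz, sTw, sHz, sHw, pTz, pTw, pHz, pHw): (3,-1) (3,-1) (1,5) (1,5) (2,0) (2,-2) (2,0) (2,-2).
Every one of Player I's information sets is on the play path for some reply by Player II when Player I follows MeE.
Changing the action at any of them therefore changes at least one column, so only MeE itself gives this row.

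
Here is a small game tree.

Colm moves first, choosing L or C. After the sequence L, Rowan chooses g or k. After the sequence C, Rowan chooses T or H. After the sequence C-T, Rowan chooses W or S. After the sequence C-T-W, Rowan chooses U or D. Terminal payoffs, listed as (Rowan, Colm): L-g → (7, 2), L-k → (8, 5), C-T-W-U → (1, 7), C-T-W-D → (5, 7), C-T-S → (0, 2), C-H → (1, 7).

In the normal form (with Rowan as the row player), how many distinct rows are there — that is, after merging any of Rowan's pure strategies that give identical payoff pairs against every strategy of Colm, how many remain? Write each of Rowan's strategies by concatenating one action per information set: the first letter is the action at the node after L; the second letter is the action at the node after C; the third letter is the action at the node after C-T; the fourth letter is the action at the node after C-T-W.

Rowan has 16 pure strategies: gTWU, gTWD, gTSU, gTSD, gHWU, gHWD, gHSU, gHSD, kTWU, kTWD, kTSU, kTSD, kHWU, kHWD, kHSU, kHSD. Columns: L, C.
{gTWU, gHWU, gHWD, gHSU, gHSD} → row (7,2) (1,7)
{gTWD} → row (7,2) (5,7)
{gTSU, gTSD} → row (7,2) (0,2)
{kTWU, kHWU, kHWD, kHSU, kHSD} → row (8,5) (1,7)
{kTWD} → row (8,5) (5,7)
{kTSU, kTSD} → row (8,5) (0,2)
That's 6 distinct rows out of 16 strategies.

6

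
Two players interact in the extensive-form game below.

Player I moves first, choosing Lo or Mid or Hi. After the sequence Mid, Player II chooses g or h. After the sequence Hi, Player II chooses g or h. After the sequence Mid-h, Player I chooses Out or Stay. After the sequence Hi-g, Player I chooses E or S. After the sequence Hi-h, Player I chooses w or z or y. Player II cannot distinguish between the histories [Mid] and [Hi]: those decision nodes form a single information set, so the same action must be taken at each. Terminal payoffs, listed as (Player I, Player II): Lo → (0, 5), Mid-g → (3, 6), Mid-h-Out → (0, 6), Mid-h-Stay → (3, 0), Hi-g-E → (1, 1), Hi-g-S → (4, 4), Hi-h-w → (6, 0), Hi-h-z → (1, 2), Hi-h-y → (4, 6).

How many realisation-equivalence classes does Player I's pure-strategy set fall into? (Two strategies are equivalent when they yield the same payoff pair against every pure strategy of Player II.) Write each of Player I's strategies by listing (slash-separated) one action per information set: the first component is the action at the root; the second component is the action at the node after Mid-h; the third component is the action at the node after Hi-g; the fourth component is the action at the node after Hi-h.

Player I has 36 pure strategies: Lo/Out/E/w, Lo/Out/E/z, Lo/Out/E/y, Lo/Out/S/w, Lo/Out/S/z, Lo/Out/S/y, Lo/Stay/E/w, Lo/Stay/E/z, Lo/Stay/E/y, Lo/Stay/S/w, Lo/Stay/S/z, Lo/Stay/S/y, Mid/Out/E/w, Mid/Out/E/z, Mid/Out/E/y, Mid/Out/S/w, Mid/Out/S/z, Mid/Out/S/y, Mid/Stay/E/w, Mid/Stay/E/z, Mid/Stay/E/y, Mid/Stay/S/w, Mid/Stay/S/z, Mid/Stay/S/y, Hi/Out/E/w, Hi/Out/E/z, Hi/Out/E/y, Hi/Out/S/w, Hi/Out/S/z, Hi/Out/S/y, Hi/Stay/E/w, Hi/Stay/E/z, Hi/Stay/E/y, Hi/Stay/S/w, Hi/Stay/S/z, Hi/Stay/S/y. Columns: g, h.
{Lo/Out/E/w, Lo/Out/E/z, Lo/Out/E/y, Lo/Out/S/w, Lo/Out/S/z, Lo/Out/S/y, Lo/Stay/E/w, Lo/Stay/E/z, Lo/Stay/E/y, Lo/Stay/S/w, Lo/Stay/S/z, Lo/Stay/S/y} → row (0,5) (0,5)
{Mid/Out/E/w, Mid/Out/E/z, Mid/Out/E/y, Mid/Out/S/w, Mid/Out/S/z, Mid/Out/S/y} → row (3,6) (0,6)
{Mid/Stay/E/w, Mid/Stay/E/z, Mid/Stay/E/y, Mid/Stay/S/w, Mid/Stay/S/z, Mid/Stay/S/y} → row (3,6) (3,0)
{Hi/Out/E/w, Hi/Stay/E/w} → row (1,1) (6,0)
{Hi/Out/E/z, Hi/Stay/E/z} → row (1,1) (1,2)
{Hi/Out/E/y, Hi/Stay/E/y} → row (1,1) (4,6)
{Hi/Out/S/w, Hi/Stay/S/w} → row (4,4) (6,0)
{Hi/Out/S/z, Hi/Stay/S/z} → row (4,4) (1,2)
{Hi/Out/S/y, Hi/Stay/S/y} → row (4,4) (4,6)
That's 9 distinct rows out of 36 strategies.

9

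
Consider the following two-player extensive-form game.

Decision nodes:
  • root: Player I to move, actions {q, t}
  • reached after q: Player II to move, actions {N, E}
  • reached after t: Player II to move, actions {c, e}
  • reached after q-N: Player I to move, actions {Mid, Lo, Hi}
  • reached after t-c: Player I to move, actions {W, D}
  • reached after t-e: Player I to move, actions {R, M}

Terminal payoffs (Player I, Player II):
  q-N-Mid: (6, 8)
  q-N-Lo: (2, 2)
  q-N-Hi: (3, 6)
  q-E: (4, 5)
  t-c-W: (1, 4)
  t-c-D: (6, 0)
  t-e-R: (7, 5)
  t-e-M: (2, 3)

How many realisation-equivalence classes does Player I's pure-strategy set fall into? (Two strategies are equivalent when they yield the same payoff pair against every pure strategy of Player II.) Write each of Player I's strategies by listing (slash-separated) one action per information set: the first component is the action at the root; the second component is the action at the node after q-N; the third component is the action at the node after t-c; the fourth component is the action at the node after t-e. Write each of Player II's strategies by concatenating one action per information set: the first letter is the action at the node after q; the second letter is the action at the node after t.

7

Player I has 24 pure strategies: q/Mid/W/R, q/Mid/W/M, q/Mid/D/R, q/Mid/D/M, q/Lo/W/R, q/Lo/W/M, q/Lo/D/R, q/Lo/D/M, q/Hi/W/R, q/Hi/W/M, q/Hi/D/R, q/Hi/D/M, t/Mid/W/R, t/Mid/W/M, t/Mid/D/R, t/Mid/D/M, t/Lo/W/R, t/Lo/W/M, t/Lo/D/R, t/Lo/D/M, t/Hi/W/R, t/Hi/W/M, t/Hi/D/R, t/Hi/D/M. Columns: Nc, Ne, Ec, Ee.
{q/Mid/W/R, q/Mid/W/M, q/Mid/D/R, q/Mid/D/M} → row (6,8) (6,8) (4,5) (4,5)
{q/Lo/W/R, q/Lo/W/M, q/Lo/D/R, q/Lo/D/M} → row (2,2) (2,2) (4,5) (4,5)
{q/Hi/W/R, q/Hi/W/M, q/Hi/D/R, q/Hi/D/M} → row (3,6) (3,6) (4,5) (4,5)
{t/Mid/W/R, t/Lo/W/R, t/Hi/W/R} → row (1,4) (7,5) (1,4) (7,5)
{t/Mid/W/M, t/Lo/W/M, t/Hi/W/M} → row (1,4) (2,3) (1,4) (2,3)
{t/Mid/D/R, t/Lo/D/R, t/Hi/D/R} → row (6,0) (7,5) (6,0) (7,5)
{t/Mid/D/M, t/Lo/D/M, t/Hi/D/M} → row (6,0) (2,3) (6,0) (2,3)
That's 7 distinct rows out of 24 strategies.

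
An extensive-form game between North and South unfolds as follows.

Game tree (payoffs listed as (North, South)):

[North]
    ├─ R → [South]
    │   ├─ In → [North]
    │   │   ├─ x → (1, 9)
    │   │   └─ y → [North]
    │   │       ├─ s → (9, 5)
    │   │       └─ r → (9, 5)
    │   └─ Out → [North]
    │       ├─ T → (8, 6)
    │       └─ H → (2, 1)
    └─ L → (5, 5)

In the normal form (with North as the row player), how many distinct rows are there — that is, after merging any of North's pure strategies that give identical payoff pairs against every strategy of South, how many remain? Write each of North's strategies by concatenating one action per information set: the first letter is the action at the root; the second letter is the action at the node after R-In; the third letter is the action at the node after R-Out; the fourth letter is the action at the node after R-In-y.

5

North has 16 pure strategies: RxTs, RxTr, RxHs, RxHr, RyTs, RyTr, RyHs, RyHr, LxTs, LxTr, LxHs, LxHr, LyTs, LyTr, LyHs, LyHr. Columns: In, Out.
{RxTs, RxTr} → row (1,9) (8,6)
{RxHs, RxHr} → row (1,9) (2,1)
{RyTs, RyTr} → row (9,5) (8,6)
{RyHs, RyHr} → row (9,5) (2,1)
{LxTs, LxTr, LxHs, LxHr, LyTs, LyTr, LyHs, LyHr} → row (5,5) (5,5)
That's 5 distinct rows out of 16 strategies.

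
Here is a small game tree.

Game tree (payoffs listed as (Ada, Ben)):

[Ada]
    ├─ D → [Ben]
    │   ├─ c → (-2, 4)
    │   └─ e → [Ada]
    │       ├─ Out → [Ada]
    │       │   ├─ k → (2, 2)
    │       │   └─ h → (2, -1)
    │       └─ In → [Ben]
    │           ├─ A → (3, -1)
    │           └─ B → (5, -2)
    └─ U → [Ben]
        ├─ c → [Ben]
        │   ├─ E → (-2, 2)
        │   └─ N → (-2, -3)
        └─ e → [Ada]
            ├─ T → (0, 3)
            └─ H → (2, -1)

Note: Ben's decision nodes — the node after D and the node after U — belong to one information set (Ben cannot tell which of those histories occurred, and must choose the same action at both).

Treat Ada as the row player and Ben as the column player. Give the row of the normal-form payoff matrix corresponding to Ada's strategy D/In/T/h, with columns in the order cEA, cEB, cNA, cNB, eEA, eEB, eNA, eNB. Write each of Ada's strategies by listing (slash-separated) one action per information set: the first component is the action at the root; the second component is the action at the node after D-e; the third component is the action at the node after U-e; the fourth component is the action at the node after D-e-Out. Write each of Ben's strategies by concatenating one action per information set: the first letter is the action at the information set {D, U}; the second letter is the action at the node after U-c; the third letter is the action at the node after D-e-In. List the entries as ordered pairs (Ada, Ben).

vs cEA: Ada plays D → Ben plays c at [D] → (-2, 4)
vs cEB: Ada plays D → Ben plays c at [D] → (-2, 4)
vs cNA: Ada plays D → Ben plays c at [D] → (-2, 4)
vs cNB: Ada plays D → Ben plays c at [D] → (-2, 4)
vs eEA: Ada plays D → Ben plays e at [D] → Ada plays In at [D-e] → Ben plays A at [D-e-In] → (3, -1)
vs eEB: Ada plays D → Ben plays e at [D] → Ada plays In at [D-e] → Ben plays B at [D-e-In] → (5, -2)
vs eNA: Ada plays D → Ben plays e at [D] → Ada plays In at [D-e] → Ben plays A at [D-e-In] → (3, -1)
vs eNB: Ada plays D → Ben plays e at [D] → Ada plays In at [D-e] → Ben plays B at [D-e-In] → (5, -2)

(-2,4) (-2,4) (-2,4) (-2,4) (3,-1) (5,-2) (3,-1) (5,-2)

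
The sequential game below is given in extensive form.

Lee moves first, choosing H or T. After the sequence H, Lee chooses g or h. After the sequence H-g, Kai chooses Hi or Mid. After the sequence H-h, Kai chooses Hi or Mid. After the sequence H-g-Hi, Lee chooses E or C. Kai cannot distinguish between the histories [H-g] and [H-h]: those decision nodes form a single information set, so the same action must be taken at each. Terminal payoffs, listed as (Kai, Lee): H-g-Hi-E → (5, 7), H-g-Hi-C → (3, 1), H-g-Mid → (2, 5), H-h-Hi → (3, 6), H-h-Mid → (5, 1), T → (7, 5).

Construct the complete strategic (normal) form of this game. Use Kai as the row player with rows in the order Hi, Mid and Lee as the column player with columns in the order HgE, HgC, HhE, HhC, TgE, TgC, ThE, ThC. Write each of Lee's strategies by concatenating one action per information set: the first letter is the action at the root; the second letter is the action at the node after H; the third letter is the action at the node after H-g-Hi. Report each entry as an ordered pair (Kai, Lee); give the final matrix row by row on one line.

          HgE      HgC      HhE      HhC      TgE      TgC      ThE      ThC
  Hi    (5,7)    (3,1)    (3,6)    (3,6)    (7,5)    (7,5)    (7,5)    (7,5)
 Mid    (2,5)    (2,5)    (5,1)    (5,1)    (7,5)    (7,5)    (7,5)    (7,5)

Hi: (5,7) (3,1) (3,6) (3,6) (7,5) (7,5) (7,5) (7,5) | Mid: (2,5) (2,5) (5,1) (5,1) (7,5) (7,5) (7,5) (7,5)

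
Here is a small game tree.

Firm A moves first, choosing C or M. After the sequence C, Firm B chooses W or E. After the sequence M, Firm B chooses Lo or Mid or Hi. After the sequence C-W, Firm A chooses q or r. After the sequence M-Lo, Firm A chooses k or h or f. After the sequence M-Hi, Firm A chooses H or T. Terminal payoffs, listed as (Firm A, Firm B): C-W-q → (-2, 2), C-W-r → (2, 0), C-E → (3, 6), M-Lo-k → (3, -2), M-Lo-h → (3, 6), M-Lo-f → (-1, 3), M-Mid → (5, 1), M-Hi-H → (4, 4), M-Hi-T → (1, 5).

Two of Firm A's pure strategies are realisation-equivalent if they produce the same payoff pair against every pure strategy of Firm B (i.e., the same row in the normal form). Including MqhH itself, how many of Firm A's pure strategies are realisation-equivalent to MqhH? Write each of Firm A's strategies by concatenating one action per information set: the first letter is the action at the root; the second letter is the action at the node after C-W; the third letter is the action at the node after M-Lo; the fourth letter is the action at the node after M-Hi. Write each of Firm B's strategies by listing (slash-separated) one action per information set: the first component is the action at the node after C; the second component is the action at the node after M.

2

Row for MqhH (columns W/Lo, W/Mid, W/Hi, E/Lo, E/Mid, E/Hi): (3,6) (5,1) (4,4) (3,6) (5,1) (4,4).
Under MqhH, Firm A's choice at the node after C-W can never be reached regardless of what Firm B does, so varying those choices leaves every outcome unchanged.
Holding the reachable choices fixed and varying the unreachable one freely already gives 2 equivalent strategies.
No other strategy reproduces this row, so those 2 are the full class: MqhH, MrhH.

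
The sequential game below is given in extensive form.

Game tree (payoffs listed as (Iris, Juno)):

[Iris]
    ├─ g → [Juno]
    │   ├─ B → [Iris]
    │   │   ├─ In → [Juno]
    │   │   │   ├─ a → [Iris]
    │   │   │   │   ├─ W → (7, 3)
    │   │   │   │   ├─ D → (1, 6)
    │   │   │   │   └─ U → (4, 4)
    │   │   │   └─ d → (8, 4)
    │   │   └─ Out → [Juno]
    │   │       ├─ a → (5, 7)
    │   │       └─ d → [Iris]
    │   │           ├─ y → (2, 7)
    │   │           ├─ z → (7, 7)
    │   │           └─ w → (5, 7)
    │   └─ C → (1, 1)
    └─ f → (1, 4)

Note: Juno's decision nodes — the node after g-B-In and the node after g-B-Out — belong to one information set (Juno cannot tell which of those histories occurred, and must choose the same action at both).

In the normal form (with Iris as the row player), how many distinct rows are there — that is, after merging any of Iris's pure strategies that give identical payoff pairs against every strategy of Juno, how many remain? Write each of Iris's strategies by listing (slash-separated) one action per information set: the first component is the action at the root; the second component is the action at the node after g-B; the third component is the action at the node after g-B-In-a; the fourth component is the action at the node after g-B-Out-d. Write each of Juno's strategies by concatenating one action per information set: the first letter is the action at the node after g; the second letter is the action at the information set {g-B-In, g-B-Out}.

Iris has 36 pure strategies: g/In/W/y, g/In/W/z, g/In/W/w, g/In/D/y, g/In/D/z, g/In/D/w, g/In/U/y, g/In/U/z, g/In/U/w, g/Out/W/y, g/Out/W/z, g/Out/W/w, g/Out/D/y, g/Out/D/z, g/Out/D/w, g/Out/U/y, g/Out/U/z, g/Out/U/w, f/In/W/y, f/In/W/z, f/In/W/w, f/In/D/y, f/In/D/z, f/In/D/w, f/In/U/y, f/In/U/z, f/In/U/w, f/Out/W/y, f/Out/W/z, f/Out/W/w, f/Out/D/y, f/Out/D/z, f/Out/D/w, f/Out/U/y, f/Out/U/z, f/Out/U/w. Columns: Ba, Bd, Ca, Cd.
{g/In/W/y, g/In/W/z, g/In/W/w} → row (7,3) (8,4) (1,1) (1,1)
{g/In/D/y, g/In/D/z, g/In/D/w} → row (1,6) (8,4) (1,1) (1,1)
{g/In/U/y, g/In/U/z, g/In/U/w} → row (4,4) (8,4) (1,1) (1,1)
{g/Out/W/y, g/Out/D/y, g/Out/U/y} → row (5,7) (2,7) (1,1) (1,1)
{g/Out/W/z, g/Out/D/z, g/Out/U/z} → row (5,7) (7,7) (1,1) (1,1)
{g/Out/W/w, g/Out/D/w, g/Out/U/w} → row (5,7) (5,7) (1,1) (1,1)
{f/In/W/y, f/In/W/z, f/In/W/w, f/In/D/y, f/In/D/z, f/In/D/w, f/In/U/y, f/In/U/z, f/In/U/w, f/Out/W/y, f/Out/W/z, f/Out/W/w, f/Out/D/y, f/Out/D/z, f/Out/D/w, f/Out/U/y, f/Out/U/z, f/Out/U/w} → row (1,4) (1,4) (1,4) (1,4)
That's 7 distinct rows out of 36 strategies.

7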